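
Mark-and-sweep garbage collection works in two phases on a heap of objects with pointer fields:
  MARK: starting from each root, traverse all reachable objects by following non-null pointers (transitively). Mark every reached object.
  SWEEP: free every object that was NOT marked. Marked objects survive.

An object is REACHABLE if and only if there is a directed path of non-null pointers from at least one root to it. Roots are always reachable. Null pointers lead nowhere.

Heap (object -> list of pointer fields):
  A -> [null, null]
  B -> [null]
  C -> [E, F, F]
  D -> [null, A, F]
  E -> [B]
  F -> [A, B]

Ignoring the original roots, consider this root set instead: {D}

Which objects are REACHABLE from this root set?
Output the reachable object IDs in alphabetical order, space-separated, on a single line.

Roots: D
Mark D: refs=null A F, marked=D
Mark A: refs=null null, marked=A D
Mark F: refs=A B, marked=A D F
Mark B: refs=null, marked=A B D F
Unmarked (collected): C E

Answer: A B D F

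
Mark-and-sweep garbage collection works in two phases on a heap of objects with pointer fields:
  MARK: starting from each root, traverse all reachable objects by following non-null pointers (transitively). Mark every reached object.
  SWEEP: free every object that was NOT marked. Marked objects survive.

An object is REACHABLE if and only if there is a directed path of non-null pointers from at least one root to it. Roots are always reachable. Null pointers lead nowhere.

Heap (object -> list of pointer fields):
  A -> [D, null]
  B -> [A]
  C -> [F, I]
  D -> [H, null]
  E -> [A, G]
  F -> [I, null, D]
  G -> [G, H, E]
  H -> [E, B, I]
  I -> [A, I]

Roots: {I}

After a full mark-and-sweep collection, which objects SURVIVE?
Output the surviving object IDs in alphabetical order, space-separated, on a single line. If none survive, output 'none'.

Answer: A B D E G H I

Derivation:
Roots: I
Mark I: refs=A I, marked=I
Mark A: refs=D null, marked=A I
Mark D: refs=H null, marked=A D I
Mark H: refs=E B I, marked=A D H I
Mark E: refs=A G, marked=A D E H I
Mark B: refs=A, marked=A B D E H I
Mark G: refs=G H E, marked=A B D E G H I
Unmarked (collected): C F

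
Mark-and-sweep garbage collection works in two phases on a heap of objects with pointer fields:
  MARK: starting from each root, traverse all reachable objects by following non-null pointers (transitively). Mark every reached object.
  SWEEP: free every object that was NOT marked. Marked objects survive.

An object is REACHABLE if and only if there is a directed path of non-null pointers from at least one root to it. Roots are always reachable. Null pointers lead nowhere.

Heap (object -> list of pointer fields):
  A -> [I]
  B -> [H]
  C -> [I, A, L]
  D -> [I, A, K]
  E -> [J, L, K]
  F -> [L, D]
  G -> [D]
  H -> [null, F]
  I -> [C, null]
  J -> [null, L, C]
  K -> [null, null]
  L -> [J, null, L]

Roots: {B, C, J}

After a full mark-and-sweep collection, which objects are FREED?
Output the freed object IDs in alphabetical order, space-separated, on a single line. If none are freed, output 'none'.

Answer: E G

Derivation:
Roots: B C J
Mark B: refs=H, marked=B
Mark C: refs=I A L, marked=B C
Mark J: refs=null L C, marked=B C J
Mark H: refs=null F, marked=B C H J
Mark I: refs=C null, marked=B C H I J
Mark A: refs=I, marked=A B C H I J
Mark L: refs=J null L, marked=A B C H I J L
Mark F: refs=L D, marked=A B C F H I J L
Mark D: refs=I A K, marked=A B C D F H I J L
Mark K: refs=null null, marked=A B C D F H I J K L
Unmarked (collected): E G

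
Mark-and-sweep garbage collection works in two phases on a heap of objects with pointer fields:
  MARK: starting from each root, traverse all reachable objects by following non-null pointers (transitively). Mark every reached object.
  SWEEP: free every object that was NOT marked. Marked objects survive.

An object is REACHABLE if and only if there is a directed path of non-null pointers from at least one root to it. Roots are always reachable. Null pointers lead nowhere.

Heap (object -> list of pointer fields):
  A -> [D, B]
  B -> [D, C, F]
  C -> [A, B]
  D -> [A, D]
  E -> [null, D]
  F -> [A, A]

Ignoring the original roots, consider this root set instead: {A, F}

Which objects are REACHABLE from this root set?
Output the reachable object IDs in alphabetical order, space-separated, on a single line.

Roots: A F
Mark A: refs=D B, marked=A
Mark F: refs=A A, marked=A F
Mark D: refs=A D, marked=A D F
Mark B: refs=D C F, marked=A B D F
Mark C: refs=A B, marked=A B C D F
Unmarked (collected): E

Answer: A B C D F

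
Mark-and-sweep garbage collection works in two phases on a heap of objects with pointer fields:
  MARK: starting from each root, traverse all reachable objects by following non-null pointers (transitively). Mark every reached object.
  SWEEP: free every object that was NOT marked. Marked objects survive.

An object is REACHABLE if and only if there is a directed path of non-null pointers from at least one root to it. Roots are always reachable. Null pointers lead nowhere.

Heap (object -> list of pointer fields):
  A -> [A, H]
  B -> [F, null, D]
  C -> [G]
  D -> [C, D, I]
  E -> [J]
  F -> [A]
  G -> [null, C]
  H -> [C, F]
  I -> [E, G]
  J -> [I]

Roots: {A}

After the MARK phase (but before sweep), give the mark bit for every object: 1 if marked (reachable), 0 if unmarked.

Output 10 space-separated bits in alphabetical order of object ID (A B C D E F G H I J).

Answer: 1 0 1 0 0 1 1 1 0 0

Derivation:
Roots: A
Mark A: refs=A H, marked=A
Mark H: refs=C F, marked=A H
Mark C: refs=G, marked=A C H
Mark F: refs=A, marked=A C F H
Mark G: refs=null C, marked=A C F G H
Unmarked (collected): B D E I J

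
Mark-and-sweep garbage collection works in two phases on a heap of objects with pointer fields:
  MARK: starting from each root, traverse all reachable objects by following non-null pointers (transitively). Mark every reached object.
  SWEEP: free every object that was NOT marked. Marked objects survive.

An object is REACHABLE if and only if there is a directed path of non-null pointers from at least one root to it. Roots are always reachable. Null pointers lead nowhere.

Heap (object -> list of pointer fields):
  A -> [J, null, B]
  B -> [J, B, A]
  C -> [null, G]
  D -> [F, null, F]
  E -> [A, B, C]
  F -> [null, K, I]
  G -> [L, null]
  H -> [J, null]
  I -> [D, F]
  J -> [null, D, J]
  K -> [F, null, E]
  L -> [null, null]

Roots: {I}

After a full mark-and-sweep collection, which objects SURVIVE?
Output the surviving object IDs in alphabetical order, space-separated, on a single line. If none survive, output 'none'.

Answer: A B C D E F G I J K L

Derivation:
Roots: I
Mark I: refs=D F, marked=I
Mark D: refs=F null F, marked=D I
Mark F: refs=null K I, marked=D F I
Mark K: refs=F null E, marked=D F I K
Mark E: refs=A B C, marked=D E F I K
Mark A: refs=J null B, marked=A D E F I K
Mark B: refs=J B A, marked=A B D E F I K
Mark C: refs=null G, marked=A B C D E F I K
Mark J: refs=null D J, marked=A B C D E F I J K
Mark G: refs=L null, marked=A B C D E F G I J K
Mark L: refs=null null, marked=A B C D E F G I J K L
Unmarked (collected): H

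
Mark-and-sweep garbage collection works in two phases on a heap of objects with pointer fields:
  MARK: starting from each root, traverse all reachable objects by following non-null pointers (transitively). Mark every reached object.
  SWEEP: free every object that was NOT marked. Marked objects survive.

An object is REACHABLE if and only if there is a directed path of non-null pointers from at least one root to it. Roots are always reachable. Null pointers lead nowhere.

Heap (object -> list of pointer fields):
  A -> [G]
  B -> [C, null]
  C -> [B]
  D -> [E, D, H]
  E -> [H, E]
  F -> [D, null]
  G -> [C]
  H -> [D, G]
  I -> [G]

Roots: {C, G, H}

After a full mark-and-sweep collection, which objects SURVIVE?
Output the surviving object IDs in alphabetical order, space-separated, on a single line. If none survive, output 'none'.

Answer: B C D E G H

Derivation:
Roots: C G H
Mark C: refs=B, marked=C
Mark G: refs=C, marked=C G
Mark H: refs=D G, marked=C G H
Mark B: refs=C null, marked=B C G H
Mark D: refs=E D H, marked=B C D G H
Mark E: refs=H E, marked=B C D E G H
Unmarked (collected): A F I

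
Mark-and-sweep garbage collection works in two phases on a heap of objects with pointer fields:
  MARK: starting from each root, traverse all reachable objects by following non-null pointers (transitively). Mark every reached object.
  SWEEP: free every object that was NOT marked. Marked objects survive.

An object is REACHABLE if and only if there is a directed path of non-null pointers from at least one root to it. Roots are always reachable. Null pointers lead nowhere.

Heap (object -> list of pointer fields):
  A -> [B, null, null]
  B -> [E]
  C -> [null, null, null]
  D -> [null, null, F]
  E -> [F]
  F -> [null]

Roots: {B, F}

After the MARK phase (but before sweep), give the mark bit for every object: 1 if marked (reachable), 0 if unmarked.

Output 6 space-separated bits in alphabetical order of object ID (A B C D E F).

Answer: 0 1 0 0 1 1

Derivation:
Roots: B F
Mark B: refs=E, marked=B
Mark F: refs=null, marked=B F
Mark E: refs=F, marked=B E F
Unmarked (collected): A C D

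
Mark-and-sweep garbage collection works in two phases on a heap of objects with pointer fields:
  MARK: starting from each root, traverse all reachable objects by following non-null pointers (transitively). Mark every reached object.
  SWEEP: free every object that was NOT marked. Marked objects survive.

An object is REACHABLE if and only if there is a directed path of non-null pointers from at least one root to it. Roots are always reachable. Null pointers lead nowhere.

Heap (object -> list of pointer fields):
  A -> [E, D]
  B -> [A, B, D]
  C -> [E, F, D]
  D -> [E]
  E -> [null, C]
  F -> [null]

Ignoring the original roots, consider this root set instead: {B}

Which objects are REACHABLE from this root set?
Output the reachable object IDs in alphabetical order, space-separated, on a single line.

Roots: B
Mark B: refs=A B D, marked=B
Mark A: refs=E D, marked=A B
Mark D: refs=E, marked=A B D
Mark E: refs=null C, marked=A B D E
Mark C: refs=E F D, marked=A B C D E
Mark F: refs=null, marked=A B C D E F
Unmarked (collected): (none)

Answer: A B C D E F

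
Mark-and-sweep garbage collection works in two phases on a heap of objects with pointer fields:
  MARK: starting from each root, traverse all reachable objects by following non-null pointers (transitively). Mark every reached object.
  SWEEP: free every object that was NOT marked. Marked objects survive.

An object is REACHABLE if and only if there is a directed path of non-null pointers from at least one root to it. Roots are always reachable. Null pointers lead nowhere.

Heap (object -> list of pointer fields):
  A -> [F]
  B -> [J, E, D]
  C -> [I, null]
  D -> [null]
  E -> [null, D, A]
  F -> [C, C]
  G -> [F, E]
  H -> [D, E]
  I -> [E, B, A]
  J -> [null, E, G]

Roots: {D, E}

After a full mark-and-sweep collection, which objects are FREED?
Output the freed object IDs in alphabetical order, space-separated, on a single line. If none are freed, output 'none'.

Roots: D E
Mark D: refs=null, marked=D
Mark E: refs=null D A, marked=D E
Mark A: refs=F, marked=A D E
Mark F: refs=C C, marked=A D E F
Mark C: refs=I null, marked=A C D E F
Mark I: refs=E B A, marked=A C D E F I
Mark B: refs=J E D, marked=A B C D E F I
Mark J: refs=null E G, marked=A B C D E F I J
Mark G: refs=F E, marked=A B C D E F G I J
Unmarked (collected): H

Answer: H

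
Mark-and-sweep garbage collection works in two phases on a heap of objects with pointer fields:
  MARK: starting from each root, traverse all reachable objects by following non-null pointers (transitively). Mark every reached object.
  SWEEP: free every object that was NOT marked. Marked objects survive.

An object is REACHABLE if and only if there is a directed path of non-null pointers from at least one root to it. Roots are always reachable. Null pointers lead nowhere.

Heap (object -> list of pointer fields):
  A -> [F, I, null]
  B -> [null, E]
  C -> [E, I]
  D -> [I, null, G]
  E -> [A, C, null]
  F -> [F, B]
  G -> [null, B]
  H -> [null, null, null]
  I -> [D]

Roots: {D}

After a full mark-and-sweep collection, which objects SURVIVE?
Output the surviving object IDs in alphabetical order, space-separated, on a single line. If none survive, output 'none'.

Answer: A B C D E F G I

Derivation:
Roots: D
Mark D: refs=I null G, marked=D
Mark I: refs=D, marked=D I
Mark G: refs=null B, marked=D G I
Mark B: refs=null E, marked=B D G I
Mark E: refs=A C null, marked=B D E G I
Mark A: refs=F I null, marked=A B D E G I
Mark C: refs=E I, marked=A B C D E G I
Mark F: refs=F B, marked=A B C D E F G I
Unmarked (collected): H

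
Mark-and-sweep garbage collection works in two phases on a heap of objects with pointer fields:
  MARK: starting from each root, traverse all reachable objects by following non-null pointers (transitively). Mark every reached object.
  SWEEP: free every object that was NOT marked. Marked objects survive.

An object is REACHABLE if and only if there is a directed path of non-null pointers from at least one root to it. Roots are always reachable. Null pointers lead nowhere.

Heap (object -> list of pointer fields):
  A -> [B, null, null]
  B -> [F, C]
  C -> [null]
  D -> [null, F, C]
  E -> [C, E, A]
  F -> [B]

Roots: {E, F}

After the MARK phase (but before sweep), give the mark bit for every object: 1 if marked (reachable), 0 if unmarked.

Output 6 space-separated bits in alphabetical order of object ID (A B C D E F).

Answer: 1 1 1 0 1 1

Derivation:
Roots: E F
Mark E: refs=C E A, marked=E
Mark F: refs=B, marked=E F
Mark C: refs=null, marked=C E F
Mark A: refs=B null null, marked=A C E F
Mark B: refs=F C, marked=A B C E F
Unmarked (collected): D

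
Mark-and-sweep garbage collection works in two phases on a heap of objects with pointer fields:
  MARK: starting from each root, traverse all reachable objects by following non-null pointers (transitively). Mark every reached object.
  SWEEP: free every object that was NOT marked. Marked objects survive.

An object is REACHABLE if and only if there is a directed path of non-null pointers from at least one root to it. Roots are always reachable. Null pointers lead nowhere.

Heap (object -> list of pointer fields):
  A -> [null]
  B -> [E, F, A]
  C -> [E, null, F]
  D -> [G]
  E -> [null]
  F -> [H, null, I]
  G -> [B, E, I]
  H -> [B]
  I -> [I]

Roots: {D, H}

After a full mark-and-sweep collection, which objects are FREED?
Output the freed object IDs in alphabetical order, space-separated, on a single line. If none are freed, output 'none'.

Roots: D H
Mark D: refs=G, marked=D
Mark H: refs=B, marked=D H
Mark G: refs=B E I, marked=D G H
Mark B: refs=E F A, marked=B D G H
Mark E: refs=null, marked=B D E G H
Mark I: refs=I, marked=B D E G H I
Mark F: refs=H null I, marked=B D E F G H I
Mark A: refs=null, marked=A B D E F G H I
Unmarked (collected): C

Answer: C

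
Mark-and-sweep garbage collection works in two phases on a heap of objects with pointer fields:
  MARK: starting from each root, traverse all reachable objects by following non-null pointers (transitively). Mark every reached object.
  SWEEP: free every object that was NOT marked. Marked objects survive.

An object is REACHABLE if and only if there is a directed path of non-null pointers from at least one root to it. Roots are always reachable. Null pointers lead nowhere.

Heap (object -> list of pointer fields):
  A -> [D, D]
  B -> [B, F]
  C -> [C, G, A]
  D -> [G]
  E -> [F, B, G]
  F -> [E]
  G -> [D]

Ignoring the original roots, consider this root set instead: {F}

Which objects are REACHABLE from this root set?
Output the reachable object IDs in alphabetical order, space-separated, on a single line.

Answer: B D E F G

Derivation:
Roots: F
Mark F: refs=E, marked=F
Mark E: refs=F B G, marked=E F
Mark B: refs=B F, marked=B E F
Mark G: refs=D, marked=B E F G
Mark D: refs=G, marked=B D E F G
Unmarked (collected): A C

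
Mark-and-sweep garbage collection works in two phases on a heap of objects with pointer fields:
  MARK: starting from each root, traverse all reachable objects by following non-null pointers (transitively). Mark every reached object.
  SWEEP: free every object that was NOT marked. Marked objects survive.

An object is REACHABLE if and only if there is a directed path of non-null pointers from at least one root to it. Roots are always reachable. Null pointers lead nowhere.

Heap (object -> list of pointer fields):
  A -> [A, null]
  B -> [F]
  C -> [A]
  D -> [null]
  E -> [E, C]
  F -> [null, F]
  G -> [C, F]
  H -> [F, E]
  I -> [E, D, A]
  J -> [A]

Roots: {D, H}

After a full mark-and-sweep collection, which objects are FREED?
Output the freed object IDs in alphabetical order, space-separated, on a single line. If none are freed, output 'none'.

Roots: D H
Mark D: refs=null, marked=D
Mark H: refs=F E, marked=D H
Mark F: refs=null F, marked=D F H
Mark E: refs=E C, marked=D E F H
Mark C: refs=A, marked=C D E F H
Mark A: refs=A null, marked=A C D E F H
Unmarked (collected): B G I J

Answer: B G I J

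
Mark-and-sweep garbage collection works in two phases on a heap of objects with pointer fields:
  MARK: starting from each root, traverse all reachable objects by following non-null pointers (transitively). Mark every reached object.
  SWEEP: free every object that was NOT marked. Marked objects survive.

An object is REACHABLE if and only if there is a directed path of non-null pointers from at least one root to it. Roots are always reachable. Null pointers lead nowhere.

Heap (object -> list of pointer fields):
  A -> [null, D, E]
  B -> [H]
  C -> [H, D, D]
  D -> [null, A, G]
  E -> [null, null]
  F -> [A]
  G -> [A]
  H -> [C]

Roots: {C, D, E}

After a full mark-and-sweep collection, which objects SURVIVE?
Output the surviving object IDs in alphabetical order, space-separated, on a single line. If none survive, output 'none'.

Answer: A C D E G H

Derivation:
Roots: C D E
Mark C: refs=H D D, marked=C
Mark D: refs=null A G, marked=C D
Mark E: refs=null null, marked=C D E
Mark H: refs=C, marked=C D E H
Mark A: refs=null D E, marked=A C D E H
Mark G: refs=A, marked=A C D E G H
Unmarked (collected): B F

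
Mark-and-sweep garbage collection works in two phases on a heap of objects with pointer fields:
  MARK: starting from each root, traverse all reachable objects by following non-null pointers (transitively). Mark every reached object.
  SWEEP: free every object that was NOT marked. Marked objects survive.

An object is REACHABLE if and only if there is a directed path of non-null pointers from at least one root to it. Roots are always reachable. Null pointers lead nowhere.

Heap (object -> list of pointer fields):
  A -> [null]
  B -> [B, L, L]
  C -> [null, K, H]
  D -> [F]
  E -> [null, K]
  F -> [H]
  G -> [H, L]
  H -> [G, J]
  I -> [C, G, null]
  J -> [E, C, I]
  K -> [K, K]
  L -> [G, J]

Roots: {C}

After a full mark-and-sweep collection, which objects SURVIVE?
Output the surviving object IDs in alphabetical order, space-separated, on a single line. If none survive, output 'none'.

Answer: C E G H I J K L

Derivation:
Roots: C
Mark C: refs=null K H, marked=C
Mark K: refs=K K, marked=C K
Mark H: refs=G J, marked=C H K
Mark G: refs=H L, marked=C G H K
Mark J: refs=E C I, marked=C G H J K
Mark L: refs=G J, marked=C G H J K L
Mark E: refs=null K, marked=C E G H J K L
Mark I: refs=C G null, marked=C E G H I J K L
Unmarked (collected): A B D F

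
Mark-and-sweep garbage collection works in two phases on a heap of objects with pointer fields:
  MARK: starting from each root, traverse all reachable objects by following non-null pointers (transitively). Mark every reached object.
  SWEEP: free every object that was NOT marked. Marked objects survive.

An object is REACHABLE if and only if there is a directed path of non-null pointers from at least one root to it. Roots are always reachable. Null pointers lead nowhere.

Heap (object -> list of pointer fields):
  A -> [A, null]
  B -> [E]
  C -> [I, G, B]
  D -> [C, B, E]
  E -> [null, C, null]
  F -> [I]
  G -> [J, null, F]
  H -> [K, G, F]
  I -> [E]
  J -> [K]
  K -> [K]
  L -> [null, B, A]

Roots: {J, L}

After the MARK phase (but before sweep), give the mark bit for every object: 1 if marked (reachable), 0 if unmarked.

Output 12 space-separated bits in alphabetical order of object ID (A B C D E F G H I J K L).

Answer: 1 1 1 0 1 1 1 0 1 1 1 1

Derivation:
Roots: J L
Mark J: refs=K, marked=J
Mark L: refs=null B A, marked=J L
Mark K: refs=K, marked=J K L
Mark B: refs=E, marked=B J K L
Mark A: refs=A null, marked=A B J K L
Mark E: refs=null C null, marked=A B E J K L
Mark C: refs=I G B, marked=A B C E J K L
Mark I: refs=E, marked=A B C E I J K L
Mark G: refs=J null F, marked=A B C E G I J K L
Mark F: refs=I, marked=A B C E F G I J K L
Unmarked (collected): D H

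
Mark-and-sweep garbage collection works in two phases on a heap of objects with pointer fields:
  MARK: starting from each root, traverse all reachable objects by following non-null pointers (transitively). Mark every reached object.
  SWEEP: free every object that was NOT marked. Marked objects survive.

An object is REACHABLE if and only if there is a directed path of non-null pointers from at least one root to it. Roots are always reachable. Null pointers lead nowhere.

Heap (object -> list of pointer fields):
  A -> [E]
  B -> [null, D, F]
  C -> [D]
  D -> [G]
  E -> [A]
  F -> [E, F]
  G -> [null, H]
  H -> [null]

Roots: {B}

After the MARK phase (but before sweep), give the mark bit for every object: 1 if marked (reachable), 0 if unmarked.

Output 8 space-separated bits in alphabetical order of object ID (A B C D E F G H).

Answer: 1 1 0 1 1 1 1 1

Derivation:
Roots: B
Mark B: refs=null D F, marked=B
Mark D: refs=G, marked=B D
Mark F: refs=E F, marked=B D F
Mark G: refs=null H, marked=B D F G
Mark E: refs=A, marked=B D E F G
Mark H: refs=null, marked=B D E F G H
Mark A: refs=E, marked=A B D E F G H
Unmarked (collected): C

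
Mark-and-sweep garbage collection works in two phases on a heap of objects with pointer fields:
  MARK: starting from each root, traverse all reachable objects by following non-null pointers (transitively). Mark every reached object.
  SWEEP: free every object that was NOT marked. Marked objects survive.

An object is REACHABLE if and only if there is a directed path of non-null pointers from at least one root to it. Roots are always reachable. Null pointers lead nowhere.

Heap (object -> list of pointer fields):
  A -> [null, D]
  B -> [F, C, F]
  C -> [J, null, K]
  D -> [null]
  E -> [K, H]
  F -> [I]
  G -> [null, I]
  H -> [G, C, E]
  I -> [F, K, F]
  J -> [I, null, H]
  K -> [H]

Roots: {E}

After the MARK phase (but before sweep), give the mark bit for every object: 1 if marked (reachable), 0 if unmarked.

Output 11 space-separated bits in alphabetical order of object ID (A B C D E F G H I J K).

Answer: 0 0 1 0 1 1 1 1 1 1 1

Derivation:
Roots: E
Mark E: refs=K H, marked=E
Mark K: refs=H, marked=E K
Mark H: refs=G C E, marked=E H K
Mark G: refs=null I, marked=E G H K
Mark C: refs=J null K, marked=C E G H K
Mark I: refs=F K F, marked=C E G H I K
Mark J: refs=I null H, marked=C E G H I J K
Mark F: refs=I, marked=C E F G H I J K
Unmarked (collected): A B D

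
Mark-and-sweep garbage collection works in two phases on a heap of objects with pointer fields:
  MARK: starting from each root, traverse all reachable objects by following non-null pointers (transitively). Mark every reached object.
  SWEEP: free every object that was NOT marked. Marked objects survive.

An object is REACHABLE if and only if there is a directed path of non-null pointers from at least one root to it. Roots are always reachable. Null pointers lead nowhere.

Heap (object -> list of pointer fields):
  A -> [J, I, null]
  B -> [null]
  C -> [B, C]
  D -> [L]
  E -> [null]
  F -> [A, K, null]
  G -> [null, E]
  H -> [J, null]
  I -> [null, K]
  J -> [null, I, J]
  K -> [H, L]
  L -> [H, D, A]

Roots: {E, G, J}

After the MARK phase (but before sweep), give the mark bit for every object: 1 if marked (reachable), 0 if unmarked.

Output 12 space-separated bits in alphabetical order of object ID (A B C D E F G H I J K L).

Answer: 1 0 0 1 1 0 1 1 1 1 1 1

Derivation:
Roots: E G J
Mark E: refs=null, marked=E
Mark G: refs=null E, marked=E G
Mark J: refs=null I J, marked=E G J
Mark I: refs=null K, marked=E G I J
Mark K: refs=H L, marked=E G I J K
Mark H: refs=J null, marked=E G H I J K
Mark L: refs=H D A, marked=E G H I J K L
Mark D: refs=L, marked=D E G H I J K L
Mark A: refs=J I null, marked=A D E G H I J K L
Unmarked (collected): B C F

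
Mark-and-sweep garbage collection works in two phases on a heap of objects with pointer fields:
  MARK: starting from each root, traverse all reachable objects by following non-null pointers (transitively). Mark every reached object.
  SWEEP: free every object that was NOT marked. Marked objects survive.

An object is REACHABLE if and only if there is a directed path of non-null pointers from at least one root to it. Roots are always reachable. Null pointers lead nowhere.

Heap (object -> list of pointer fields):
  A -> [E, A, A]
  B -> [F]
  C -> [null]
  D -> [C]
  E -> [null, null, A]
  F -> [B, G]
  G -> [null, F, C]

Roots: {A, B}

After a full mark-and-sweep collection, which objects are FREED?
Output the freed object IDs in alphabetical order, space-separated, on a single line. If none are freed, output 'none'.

Answer: D

Derivation:
Roots: A B
Mark A: refs=E A A, marked=A
Mark B: refs=F, marked=A B
Mark E: refs=null null A, marked=A B E
Mark F: refs=B G, marked=A B E F
Mark G: refs=null F C, marked=A B E F G
Mark C: refs=null, marked=A B C E F G
Unmarked (collected): D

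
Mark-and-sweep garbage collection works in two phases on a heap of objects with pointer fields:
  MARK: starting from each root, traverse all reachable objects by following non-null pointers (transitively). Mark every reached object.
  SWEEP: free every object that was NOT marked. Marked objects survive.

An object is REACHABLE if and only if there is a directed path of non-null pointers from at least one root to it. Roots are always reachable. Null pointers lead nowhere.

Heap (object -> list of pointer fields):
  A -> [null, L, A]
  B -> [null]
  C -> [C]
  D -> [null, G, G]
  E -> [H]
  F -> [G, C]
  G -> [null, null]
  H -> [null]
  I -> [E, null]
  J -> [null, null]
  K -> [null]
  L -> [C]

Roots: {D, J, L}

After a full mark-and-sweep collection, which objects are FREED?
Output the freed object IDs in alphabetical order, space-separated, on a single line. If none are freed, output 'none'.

Answer: A B E F H I K

Derivation:
Roots: D J L
Mark D: refs=null G G, marked=D
Mark J: refs=null null, marked=D J
Mark L: refs=C, marked=D J L
Mark G: refs=null null, marked=D G J L
Mark C: refs=C, marked=C D G J L
Unmarked (collected): A B E F H I K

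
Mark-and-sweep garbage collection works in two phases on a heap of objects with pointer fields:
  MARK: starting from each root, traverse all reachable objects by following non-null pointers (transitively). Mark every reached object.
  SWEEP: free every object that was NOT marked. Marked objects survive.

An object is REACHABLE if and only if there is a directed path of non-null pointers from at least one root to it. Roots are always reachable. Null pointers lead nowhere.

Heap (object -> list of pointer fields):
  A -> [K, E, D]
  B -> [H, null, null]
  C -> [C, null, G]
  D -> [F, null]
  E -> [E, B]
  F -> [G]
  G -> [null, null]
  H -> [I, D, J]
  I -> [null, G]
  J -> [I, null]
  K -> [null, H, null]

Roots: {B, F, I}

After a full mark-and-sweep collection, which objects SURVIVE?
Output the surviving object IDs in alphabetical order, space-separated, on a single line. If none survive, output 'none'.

Answer: B D F G H I J

Derivation:
Roots: B F I
Mark B: refs=H null null, marked=B
Mark F: refs=G, marked=B F
Mark I: refs=null G, marked=B F I
Mark H: refs=I D J, marked=B F H I
Mark G: refs=null null, marked=B F G H I
Mark D: refs=F null, marked=B D F G H I
Mark J: refs=I null, marked=B D F G H I J
Unmarked (collected): A C E K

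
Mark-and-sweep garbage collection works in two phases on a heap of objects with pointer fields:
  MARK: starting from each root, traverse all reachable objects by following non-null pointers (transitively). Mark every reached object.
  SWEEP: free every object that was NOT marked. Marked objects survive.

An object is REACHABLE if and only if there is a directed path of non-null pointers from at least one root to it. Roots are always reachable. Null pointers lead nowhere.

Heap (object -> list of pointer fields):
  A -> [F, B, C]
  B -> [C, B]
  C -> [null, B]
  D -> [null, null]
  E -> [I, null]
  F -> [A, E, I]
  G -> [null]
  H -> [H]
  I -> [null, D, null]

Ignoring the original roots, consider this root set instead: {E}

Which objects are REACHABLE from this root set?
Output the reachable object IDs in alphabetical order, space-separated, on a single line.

Answer: D E I

Derivation:
Roots: E
Mark E: refs=I null, marked=E
Mark I: refs=null D null, marked=E I
Mark D: refs=null null, marked=D E I
Unmarked (collected): A B C F G H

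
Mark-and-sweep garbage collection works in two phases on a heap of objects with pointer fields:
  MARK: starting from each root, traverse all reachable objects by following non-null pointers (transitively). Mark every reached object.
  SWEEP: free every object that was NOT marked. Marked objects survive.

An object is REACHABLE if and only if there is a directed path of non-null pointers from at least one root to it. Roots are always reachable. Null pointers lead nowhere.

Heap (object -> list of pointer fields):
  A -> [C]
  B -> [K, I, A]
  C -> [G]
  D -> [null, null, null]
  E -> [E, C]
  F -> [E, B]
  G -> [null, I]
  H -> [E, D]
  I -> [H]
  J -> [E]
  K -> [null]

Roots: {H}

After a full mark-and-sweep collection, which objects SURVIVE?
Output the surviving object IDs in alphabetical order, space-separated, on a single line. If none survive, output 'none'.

Roots: H
Mark H: refs=E D, marked=H
Mark E: refs=E C, marked=E H
Mark D: refs=null null null, marked=D E H
Mark C: refs=G, marked=C D E H
Mark G: refs=null I, marked=C D E G H
Mark I: refs=H, marked=C D E G H I
Unmarked (collected): A B F J K

Answer: C D E G H I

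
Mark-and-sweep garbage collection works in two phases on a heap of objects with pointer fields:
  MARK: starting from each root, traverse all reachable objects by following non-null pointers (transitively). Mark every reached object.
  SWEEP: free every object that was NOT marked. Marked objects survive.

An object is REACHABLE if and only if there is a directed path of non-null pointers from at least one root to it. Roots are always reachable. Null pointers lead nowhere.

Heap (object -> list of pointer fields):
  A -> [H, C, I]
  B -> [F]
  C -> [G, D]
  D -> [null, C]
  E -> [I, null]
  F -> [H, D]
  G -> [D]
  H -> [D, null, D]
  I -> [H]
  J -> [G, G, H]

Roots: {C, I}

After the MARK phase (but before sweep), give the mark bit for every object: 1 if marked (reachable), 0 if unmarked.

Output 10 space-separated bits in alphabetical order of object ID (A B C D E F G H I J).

Answer: 0 0 1 1 0 0 1 1 1 0

Derivation:
Roots: C I
Mark C: refs=G D, marked=C
Mark I: refs=H, marked=C I
Mark G: refs=D, marked=C G I
Mark D: refs=null C, marked=C D G I
Mark H: refs=D null D, marked=C D G H I
Unmarked (collected): A B E F J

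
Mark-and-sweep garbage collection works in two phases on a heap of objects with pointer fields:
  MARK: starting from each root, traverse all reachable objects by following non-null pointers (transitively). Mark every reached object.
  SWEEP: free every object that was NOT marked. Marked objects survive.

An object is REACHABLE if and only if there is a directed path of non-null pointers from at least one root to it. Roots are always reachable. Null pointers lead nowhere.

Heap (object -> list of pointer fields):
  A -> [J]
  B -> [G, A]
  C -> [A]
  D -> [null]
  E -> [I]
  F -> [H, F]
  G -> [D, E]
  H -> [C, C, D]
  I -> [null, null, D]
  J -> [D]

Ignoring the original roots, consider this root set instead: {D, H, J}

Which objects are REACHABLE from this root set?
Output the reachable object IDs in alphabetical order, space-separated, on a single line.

Answer: A C D H J

Derivation:
Roots: D H J
Mark D: refs=null, marked=D
Mark H: refs=C C D, marked=D H
Mark J: refs=D, marked=D H J
Mark C: refs=A, marked=C D H J
Mark A: refs=J, marked=A C D H J
Unmarked (collected): B E F G I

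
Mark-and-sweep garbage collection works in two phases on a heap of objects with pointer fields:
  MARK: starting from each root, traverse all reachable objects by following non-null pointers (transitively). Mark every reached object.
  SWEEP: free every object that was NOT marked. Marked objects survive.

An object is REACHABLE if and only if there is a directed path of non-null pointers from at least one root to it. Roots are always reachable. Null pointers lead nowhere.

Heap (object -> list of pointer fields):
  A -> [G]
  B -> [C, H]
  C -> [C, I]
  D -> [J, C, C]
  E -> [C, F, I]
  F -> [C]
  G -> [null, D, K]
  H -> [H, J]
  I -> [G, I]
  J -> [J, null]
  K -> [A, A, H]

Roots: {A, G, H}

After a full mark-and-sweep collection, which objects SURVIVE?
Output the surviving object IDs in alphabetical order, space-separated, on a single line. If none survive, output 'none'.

Answer: A C D G H I J K

Derivation:
Roots: A G H
Mark A: refs=G, marked=A
Mark G: refs=null D K, marked=A G
Mark H: refs=H J, marked=A G H
Mark D: refs=J C C, marked=A D G H
Mark K: refs=A A H, marked=A D G H K
Mark J: refs=J null, marked=A D G H J K
Mark C: refs=C I, marked=A C D G H J K
Mark I: refs=G I, marked=A C D G H I J K
Unmarked (collected): B E F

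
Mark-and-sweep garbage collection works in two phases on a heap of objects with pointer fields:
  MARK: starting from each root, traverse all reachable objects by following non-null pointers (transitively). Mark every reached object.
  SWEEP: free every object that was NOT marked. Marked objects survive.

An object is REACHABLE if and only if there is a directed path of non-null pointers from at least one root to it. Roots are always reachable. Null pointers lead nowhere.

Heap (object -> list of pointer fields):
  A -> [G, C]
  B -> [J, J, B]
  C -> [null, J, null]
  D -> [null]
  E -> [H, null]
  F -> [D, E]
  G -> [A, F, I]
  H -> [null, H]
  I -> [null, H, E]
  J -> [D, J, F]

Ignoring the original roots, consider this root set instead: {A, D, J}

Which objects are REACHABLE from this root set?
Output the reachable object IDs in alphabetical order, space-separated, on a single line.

Roots: A D J
Mark A: refs=G C, marked=A
Mark D: refs=null, marked=A D
Mark J: refs=D J F, marked=A D J
Mark G: refs=A F I, marked=A D G J
Mark C: refs=null J null, marked=A C D G J
Mark F: refs=D E, marked=A C D F G J
Mark I: refs=null H E, marked=A C D F G I J
Mark E: refs=H null, marked=A C D E F G I J
Mark H: refs=null H, marked=A C D E F G H I J
Unmarked (collected): B

Answer: A C D E F G H I J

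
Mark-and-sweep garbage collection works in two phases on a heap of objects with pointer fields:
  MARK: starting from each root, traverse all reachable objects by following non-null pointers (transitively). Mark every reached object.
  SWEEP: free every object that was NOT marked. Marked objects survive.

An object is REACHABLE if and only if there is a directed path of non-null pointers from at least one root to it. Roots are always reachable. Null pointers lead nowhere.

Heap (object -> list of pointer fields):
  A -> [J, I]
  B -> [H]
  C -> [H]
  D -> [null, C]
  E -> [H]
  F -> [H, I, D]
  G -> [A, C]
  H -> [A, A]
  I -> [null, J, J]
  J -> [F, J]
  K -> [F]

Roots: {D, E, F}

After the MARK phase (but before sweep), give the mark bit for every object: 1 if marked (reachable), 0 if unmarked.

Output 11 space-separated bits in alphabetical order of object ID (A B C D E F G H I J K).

Roots: D E F
Mark D: refs=null C, marked=D
Mark E: refs=H, marked=D E
Mark F: refs=H I D, marked=D E F
Mark C: refs=H, marked=C D E F
Mark H: refs=A A, marked=C D E F H
Mark I: refs=null J J, marked=C D E F H I
Mark A: refs=J I, marked=A C D E F H I
Mark J: refs=F J, marked=A C D E F H I J
Unmarked (collected): B G K

Answer: 1 0 1 1 1 1 0 1 1 1 0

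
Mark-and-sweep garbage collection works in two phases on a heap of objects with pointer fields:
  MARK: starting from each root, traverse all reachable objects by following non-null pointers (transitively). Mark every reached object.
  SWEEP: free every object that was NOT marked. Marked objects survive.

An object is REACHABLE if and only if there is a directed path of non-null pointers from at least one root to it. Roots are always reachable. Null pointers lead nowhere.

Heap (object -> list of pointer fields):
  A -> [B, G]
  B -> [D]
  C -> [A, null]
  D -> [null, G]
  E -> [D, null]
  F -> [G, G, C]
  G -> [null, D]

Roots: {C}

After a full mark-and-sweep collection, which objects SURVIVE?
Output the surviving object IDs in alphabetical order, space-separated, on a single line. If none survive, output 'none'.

Answer: A B C D G

Derivation:
Roots: C
Mark C: refs=A null, marked=C
Mark A: refs=B G, marked=A C
Mark B: refs=D, marked=A B C
Mark G: refs=null D, marked=A B C G
Mark D: refs=null G, marked=A B C D G
Unmarked (collected): E F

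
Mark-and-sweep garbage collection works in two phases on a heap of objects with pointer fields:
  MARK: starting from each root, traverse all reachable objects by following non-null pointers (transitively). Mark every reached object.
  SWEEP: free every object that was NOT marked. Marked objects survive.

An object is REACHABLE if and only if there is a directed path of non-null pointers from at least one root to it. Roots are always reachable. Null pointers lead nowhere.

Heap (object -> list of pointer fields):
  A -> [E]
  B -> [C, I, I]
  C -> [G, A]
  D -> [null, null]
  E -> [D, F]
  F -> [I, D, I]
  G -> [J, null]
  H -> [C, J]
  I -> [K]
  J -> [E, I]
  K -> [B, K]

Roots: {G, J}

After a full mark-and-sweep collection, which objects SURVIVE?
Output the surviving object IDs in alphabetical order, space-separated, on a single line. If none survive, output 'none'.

Answer: A B C D E F G I J K

Derivation:
Roots: G J
Mark G: refs=J null, marked=G
Mark J: refs=E I, marked=G J
Mark E: refs=D F, marked=E G J
Mark I: refs=K, marked=E G I J
Mark D: refs=null null, marked=D E G I J
Mark F: refs=I D I, marked=D E F G I J
Mark K: refs=B K, marked=D E F G I J K
Mark B: refs=C I I, marked=B D E F G I J K
Mark C: refs=G A, marked=B C D E F G I J K
Mark A: refs=E, marked=A B C D E F G I J K
Unmarked (collected): H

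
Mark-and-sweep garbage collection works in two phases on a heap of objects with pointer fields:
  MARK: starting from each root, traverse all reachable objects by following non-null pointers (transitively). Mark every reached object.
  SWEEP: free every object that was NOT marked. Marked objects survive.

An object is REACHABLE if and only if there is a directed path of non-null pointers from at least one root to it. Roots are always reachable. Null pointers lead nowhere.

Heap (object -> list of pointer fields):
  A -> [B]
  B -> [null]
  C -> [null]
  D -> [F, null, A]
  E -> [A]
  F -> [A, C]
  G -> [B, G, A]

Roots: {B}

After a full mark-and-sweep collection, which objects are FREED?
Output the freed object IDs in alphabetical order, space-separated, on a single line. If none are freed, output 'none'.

Answer: A C D E F G

Derivation:
Roots: B
Mark B: refs=null, marked=B
Unmarked (collected): A C D E F G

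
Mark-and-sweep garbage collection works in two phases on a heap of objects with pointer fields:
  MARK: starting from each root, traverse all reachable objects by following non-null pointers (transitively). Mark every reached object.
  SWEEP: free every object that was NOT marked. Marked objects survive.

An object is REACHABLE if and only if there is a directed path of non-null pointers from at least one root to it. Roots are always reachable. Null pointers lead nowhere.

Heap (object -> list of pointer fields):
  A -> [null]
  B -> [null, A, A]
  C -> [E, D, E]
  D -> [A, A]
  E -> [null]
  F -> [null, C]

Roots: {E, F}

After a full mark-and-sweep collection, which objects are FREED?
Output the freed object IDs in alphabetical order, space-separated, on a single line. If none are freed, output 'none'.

Answer: B

Derivation:
Roots: E F
Mark E: refs=null, marked=E
Mark F: refs=null C, marked=E F
Mark C: refs=E D E, marked=C E F
Mark D: refs=A A, marked=C D E F
Mark A: refs=null, marked=A C D E F
Unmarked (collected): B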